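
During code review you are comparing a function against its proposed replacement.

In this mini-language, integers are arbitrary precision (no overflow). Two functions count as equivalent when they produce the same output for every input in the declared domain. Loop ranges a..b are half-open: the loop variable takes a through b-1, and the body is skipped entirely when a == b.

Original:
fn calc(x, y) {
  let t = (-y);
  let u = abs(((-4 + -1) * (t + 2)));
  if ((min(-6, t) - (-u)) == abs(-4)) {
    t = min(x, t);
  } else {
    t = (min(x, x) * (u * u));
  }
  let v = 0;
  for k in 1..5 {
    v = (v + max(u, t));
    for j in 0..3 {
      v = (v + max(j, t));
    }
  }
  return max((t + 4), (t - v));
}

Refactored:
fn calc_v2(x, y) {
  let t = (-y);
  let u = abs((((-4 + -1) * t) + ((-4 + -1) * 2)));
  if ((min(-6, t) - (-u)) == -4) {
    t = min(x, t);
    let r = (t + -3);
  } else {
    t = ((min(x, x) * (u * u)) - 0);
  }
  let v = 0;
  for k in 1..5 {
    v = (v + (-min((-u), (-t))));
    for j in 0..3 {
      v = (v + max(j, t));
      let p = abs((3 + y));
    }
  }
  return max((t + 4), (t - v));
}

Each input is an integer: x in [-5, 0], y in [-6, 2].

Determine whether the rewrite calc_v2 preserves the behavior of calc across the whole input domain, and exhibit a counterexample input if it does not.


x=-5, y=0 yields -1 from calc but -496 from calc_v2.
verdict: not equivalent; witness: x=-5, y=0


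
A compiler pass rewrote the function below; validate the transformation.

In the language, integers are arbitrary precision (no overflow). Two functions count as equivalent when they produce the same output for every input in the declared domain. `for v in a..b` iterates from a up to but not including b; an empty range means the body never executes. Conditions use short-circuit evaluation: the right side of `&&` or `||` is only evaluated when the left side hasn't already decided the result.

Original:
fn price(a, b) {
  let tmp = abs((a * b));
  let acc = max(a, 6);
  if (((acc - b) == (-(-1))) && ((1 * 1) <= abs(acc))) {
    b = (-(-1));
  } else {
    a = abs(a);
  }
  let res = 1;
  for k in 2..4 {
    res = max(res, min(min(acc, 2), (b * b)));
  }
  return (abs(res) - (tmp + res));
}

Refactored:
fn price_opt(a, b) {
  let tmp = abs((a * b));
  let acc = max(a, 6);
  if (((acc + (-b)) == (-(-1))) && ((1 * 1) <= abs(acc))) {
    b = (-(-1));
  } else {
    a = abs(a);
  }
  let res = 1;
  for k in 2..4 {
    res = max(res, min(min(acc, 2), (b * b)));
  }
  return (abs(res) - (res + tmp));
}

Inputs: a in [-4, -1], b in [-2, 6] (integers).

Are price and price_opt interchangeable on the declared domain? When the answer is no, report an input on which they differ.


The two versions differ — the changes include arithmetic usage differs.
As a probe, take a=-3, b=6: price runs tmp := 18 | acc := 6 | (((acc - b) == (-(-1))) && ((1 * 1) <= abs(acc))): false | a := 3 | res := 1 | iter k=2: | res := 2 | iter k=3: | res := 2 | result -18; price_opt runs tmp := 18 | acc := 6 | (((acc + (-b)) == (-(-1))) && ((1 * 1) <= abs(acc))): false | a := 3 | res := 1 | iter k=2: | res := 2 | iter k=3: | res := 2 | result -18; both end at -18.
Every one of the 36 inputs gives matching results.
verdict: equivalent


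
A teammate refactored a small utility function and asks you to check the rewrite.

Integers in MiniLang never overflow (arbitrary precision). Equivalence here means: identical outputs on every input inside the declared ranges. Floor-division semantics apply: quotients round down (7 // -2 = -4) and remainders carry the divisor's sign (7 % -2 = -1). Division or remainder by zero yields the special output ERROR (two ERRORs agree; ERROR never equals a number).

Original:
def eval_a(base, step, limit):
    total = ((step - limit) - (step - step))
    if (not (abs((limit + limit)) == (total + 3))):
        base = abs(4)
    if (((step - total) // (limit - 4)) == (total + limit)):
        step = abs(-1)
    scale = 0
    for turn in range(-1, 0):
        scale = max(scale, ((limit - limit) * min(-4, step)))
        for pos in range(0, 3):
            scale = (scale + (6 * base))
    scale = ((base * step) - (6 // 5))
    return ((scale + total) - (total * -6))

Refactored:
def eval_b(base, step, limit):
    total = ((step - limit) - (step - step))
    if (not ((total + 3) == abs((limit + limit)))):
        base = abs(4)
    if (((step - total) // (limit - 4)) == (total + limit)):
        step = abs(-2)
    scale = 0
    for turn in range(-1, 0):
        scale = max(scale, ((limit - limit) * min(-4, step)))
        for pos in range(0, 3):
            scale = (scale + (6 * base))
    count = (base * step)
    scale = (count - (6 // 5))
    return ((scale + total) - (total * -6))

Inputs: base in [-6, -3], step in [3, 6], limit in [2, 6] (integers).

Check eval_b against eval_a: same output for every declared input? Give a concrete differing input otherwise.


These are not equivalent — on base=-6, step=3, limit=6 the outputs split (-18 vs -14).
eval_a: total = -3; (not (abs((limit + limit)) == (total + 3))) -> true; base = 4; (((step - total) // (limit - 4)) == (total + limit)) -> true; step = 1; scale = 0; [turn=-1]; scale = 0; [pos=0]; scale = 24; [pos=1]; scale = 48; [pos=2]; scale = 72; scale = 3; return -18
eval_b: total = -3; (not ((total + 3) == abs((limit + limit)))) -> true; base = 4; (((step - total) // (limit - 4)) == (total + limit)) -> true; step = 2; scale = 0; [turn=-1]; scale = 0; [pos=0]; scale = 24; [pos=1]; scale = 48; [pos=2]; scale = 72; count = 8; scale = 7; return -14
verdict: not equivalent; witness: base=-6, step=3, limit=6


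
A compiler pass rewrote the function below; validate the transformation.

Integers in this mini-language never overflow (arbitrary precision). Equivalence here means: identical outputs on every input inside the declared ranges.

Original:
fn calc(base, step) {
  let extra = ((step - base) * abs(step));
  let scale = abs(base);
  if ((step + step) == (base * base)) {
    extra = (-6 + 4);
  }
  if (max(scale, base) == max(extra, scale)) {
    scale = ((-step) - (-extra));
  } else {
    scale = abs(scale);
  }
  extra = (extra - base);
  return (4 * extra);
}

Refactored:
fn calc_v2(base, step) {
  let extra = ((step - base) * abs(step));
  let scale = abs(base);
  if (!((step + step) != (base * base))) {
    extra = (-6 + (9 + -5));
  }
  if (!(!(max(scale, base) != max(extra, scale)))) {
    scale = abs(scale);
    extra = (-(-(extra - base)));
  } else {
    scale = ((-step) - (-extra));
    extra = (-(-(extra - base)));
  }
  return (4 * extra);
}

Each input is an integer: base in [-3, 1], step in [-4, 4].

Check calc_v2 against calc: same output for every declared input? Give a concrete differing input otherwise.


Differences: statement counts differ, plus boolean connective usage differs, plus arithmetic usage differs, plus comparison usage differs, plus constant usage differs — yet all 45 inputs agree.
verdict: equivalent


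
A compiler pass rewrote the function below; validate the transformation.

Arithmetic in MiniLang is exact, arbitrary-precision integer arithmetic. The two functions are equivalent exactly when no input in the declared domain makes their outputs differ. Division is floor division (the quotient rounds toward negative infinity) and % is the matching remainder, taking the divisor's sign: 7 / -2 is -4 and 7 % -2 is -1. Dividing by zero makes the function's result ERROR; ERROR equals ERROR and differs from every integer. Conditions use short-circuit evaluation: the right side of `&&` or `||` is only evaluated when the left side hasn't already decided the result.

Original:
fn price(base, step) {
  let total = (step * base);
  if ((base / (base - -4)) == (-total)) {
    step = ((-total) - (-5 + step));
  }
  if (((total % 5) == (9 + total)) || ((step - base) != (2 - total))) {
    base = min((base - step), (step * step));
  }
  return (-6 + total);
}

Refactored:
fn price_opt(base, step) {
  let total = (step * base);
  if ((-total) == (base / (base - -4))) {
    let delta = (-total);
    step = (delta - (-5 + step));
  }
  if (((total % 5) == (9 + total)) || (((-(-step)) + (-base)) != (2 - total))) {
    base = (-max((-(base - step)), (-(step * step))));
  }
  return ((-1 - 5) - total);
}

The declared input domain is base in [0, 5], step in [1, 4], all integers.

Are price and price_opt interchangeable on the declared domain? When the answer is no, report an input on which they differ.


Evaluate both at base=1, step=1.
price: total=1, then ((base / (base - -4)) == (-total)) is false, then (((total % 5) == (9 + total)) || ((step - base) != (2 - total))) is true, then base=0, then returns -5
price_opt: total=1, then ((-total) == (base / (base - -4))) is false, then (((total % 5) == (9 + total)) || (((-(-step)) + (-base)) != (2 - total))) is true, then base=0, then returns -7
-5 != -7, so the rewrite changes behavior.
verdict: not equivalent; witness: base=1, step=1


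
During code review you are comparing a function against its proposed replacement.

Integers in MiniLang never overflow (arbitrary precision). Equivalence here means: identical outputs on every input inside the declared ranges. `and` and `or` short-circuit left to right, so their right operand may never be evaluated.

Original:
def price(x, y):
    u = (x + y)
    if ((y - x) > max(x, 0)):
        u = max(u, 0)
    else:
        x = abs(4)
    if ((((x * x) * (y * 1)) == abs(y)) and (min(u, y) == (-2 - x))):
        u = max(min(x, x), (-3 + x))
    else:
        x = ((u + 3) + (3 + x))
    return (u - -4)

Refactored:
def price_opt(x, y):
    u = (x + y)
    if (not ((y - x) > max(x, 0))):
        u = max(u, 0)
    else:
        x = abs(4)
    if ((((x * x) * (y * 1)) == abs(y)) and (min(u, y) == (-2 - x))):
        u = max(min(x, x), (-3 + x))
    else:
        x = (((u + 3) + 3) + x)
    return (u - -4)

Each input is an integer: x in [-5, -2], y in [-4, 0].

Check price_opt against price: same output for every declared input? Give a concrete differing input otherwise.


Consider the input x=-5, y=-4.
price: u = -9; ((y - x) > max(x, 0)) -> true; u = 0; ((((x * x) * (y * 1)) == abs(y)) and (min(u, y) == (-2 - x))) -> false; x = 1; return 4
price_opt: u = -9; (not ((y - x) > max(x, 0))) -> false; x = 4; ((((x * x) * (y * 1)) == abs(y)) and (min(u, y) == (-2 - x))) -> false; x = 1; return -5
4 != -5, so the rewrite changes behavior.
verdict: not equivalent; witness: x=-5, y=-4


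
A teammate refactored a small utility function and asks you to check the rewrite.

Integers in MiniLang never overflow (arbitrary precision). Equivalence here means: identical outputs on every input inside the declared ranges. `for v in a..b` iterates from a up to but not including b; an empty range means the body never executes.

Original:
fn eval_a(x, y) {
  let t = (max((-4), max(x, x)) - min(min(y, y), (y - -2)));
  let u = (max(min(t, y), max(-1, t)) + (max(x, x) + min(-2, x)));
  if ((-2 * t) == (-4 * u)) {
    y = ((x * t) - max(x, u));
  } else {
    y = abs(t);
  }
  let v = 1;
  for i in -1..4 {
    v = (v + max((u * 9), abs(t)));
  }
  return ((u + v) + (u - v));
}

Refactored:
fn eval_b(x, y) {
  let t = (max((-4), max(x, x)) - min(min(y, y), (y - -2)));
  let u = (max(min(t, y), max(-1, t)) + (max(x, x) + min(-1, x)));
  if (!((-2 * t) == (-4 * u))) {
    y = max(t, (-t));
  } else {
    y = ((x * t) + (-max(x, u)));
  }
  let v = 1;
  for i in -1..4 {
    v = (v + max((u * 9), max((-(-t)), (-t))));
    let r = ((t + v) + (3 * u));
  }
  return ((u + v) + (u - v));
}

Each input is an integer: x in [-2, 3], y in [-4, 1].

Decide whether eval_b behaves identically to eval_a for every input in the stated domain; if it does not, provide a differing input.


Not equivalent: x=-1, y=-4 separates them (0 vs 2).
eval_a: t := 3 | u := 0 | ((-2 * t) == (-4 * u)): false | y := 3 | v := 1 | iter i=-1: | v := 4 | iter i=0: | v := 7 | iter i=1: | v := 10 | iter i=2: | v := 13 | iter i=3: | v := 16 | result 0
eval_b: t := 3 | u := 1 | (!((-2 * t) == (-4 * u))): true | y := 3 | v := 1 | iter i=-1: | v := 10 | r := 16 | iter i=0: | v := 19 | r := 25 | iter i=1: | v := 28 | r := 34 | iter i=2: | v := 37 | r := 43 | iter i=3: | v := 46 | r := 52 | result 2
verdict: not equivalent; witness: x=-1, y=-4


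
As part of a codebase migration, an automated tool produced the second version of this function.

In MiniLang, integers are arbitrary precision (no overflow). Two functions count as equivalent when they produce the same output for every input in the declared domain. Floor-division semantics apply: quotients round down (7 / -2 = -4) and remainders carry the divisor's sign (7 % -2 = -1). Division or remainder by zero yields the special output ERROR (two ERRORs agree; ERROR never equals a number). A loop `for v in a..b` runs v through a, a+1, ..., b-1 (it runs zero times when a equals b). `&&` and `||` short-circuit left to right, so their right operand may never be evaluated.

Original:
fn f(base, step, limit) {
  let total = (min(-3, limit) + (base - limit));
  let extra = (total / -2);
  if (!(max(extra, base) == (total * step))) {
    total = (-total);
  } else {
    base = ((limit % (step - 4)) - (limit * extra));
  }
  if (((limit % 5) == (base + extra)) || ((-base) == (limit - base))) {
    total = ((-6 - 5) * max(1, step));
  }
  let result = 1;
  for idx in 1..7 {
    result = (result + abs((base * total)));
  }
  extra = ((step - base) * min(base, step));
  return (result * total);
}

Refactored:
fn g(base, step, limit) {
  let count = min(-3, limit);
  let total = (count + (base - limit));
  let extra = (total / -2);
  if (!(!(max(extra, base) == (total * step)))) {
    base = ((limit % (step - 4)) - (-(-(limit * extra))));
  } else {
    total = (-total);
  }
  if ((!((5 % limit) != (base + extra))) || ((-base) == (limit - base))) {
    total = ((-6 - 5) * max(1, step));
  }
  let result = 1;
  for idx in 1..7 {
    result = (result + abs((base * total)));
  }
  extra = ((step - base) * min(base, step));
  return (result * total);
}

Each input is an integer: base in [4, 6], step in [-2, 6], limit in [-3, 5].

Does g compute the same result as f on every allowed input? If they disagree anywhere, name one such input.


Try base=4, step=-2, limit=-3.
f: total becomes 4; next extra becomes -2; next (!(max(extra, base) == (total * step))) evaluates to true; next total becomes -4; next (((limit % 5) == (base + extra)) || ((-base) == (limit - base))) evaluates to true; next total becomes -11; next result becomes 1; next at idx=1:; next result becomes 45; next at idx=2:; next result becomes 89; next at idx=3:; next result becomes 133; next at idx=4:; next result becomes 177; next at idx=5:; next result becomes 221; next at idx=6:; next result becomes 265; next extra becomes 12; next final value -2915
g: count becomes -3; next total becomes 4; next extra becomes -2; next (!(!(max(extra, base) == (total * step)))) evaluates to false; next total becomes -4; next ((!((5 % limit) != (base + extra))) || ((-base) == (limit - base))) evaluates to false; next result becomes 1; next at idx=1:; next result becomes 17; next at idx=2:; next result becomes 33; next at idx=3:; next result becomes 49; next at idx=4:; next result becomes 65; next at idx=5:; next result becomes 81; next at idx=6:; next result becomes 97; next extra becomes 12; next final value -388
-2915 against -388: the behavior changed.
verdict: not equivalent; witness: base=4, step=-2, limit=-3


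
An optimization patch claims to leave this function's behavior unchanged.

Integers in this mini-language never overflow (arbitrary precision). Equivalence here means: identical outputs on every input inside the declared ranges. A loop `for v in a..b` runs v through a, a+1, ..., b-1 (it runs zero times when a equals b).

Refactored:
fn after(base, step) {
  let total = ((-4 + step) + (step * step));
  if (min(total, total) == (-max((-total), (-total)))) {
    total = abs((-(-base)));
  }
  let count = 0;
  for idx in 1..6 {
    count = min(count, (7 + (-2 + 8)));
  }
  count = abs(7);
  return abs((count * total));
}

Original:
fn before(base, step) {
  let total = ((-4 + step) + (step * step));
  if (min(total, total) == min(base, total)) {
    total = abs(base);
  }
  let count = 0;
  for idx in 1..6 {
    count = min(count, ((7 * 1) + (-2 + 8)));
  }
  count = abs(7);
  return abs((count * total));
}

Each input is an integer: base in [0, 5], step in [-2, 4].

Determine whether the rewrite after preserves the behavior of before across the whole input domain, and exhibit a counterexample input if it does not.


On input base=0, step=2, before returns 14 while after returns 0.
verdict: not equivalent; witness: base=0, step=2


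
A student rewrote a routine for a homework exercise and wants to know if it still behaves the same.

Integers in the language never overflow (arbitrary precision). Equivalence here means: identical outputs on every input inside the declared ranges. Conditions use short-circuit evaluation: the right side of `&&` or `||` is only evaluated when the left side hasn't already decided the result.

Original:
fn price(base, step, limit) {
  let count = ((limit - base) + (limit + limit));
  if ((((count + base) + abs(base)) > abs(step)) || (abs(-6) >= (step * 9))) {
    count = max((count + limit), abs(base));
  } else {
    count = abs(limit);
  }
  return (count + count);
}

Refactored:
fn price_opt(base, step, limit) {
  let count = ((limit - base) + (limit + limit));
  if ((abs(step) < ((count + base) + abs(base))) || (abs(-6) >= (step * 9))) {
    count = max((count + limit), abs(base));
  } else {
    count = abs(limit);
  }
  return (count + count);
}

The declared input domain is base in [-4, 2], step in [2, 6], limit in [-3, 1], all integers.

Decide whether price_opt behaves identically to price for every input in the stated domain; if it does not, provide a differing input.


The two are interchangeable: comparison usage differs, and every declared input agrees.
One worked example (base=1, step=4, limit=-3) — price: count becomes -10; next ((((count + base) + abs(base)) > abs(step)) || (abs(-6) >= (step * 9))) evaluates to false; next count becomes 3; next final value 6; price_opt: count becomes -10; next ((abs(step) < ((count + base) + abs(base))) || (abs(-6) >= (step * 9))) evaluates to false; next count becomes 3; next final value 6; agreement on 6.
Every one of the 175 inputs gives matching results.
verdict: equivalent


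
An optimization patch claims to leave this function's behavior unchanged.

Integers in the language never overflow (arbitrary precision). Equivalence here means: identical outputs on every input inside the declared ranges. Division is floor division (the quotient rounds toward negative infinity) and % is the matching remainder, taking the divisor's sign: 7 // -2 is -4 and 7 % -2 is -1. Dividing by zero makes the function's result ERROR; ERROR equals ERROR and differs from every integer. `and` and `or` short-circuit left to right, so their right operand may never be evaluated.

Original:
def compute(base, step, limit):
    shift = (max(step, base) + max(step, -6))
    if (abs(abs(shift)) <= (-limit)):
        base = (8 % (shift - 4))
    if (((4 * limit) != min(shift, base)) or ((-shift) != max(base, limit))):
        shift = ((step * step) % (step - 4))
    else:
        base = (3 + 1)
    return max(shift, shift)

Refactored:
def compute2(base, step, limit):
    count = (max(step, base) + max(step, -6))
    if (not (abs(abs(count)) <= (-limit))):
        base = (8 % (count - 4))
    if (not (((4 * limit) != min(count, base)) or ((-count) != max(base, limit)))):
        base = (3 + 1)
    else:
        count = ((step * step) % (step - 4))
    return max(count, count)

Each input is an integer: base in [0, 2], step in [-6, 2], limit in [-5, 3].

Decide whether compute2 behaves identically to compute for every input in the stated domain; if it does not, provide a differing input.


Not equivalent: base=0, step=2, limit=-5 separates them (ERROR vs 0).
compute: shift becomes 4; next (abs(abs(shift)) <= (-limit)) evaluates to true; next hits division by zero so the output is ERROR
compute2: count becomes 4; next (not (abs(abs(count)) <= (-limit))) evaluates to false; next (not (((4 * limit) != min(count, base)) or ((-count) != max(base, limit)))) evaluates to false; next count becomes 0; next final value 0
verdict: not equivalent; witness: base=0, step=2, limit=-5


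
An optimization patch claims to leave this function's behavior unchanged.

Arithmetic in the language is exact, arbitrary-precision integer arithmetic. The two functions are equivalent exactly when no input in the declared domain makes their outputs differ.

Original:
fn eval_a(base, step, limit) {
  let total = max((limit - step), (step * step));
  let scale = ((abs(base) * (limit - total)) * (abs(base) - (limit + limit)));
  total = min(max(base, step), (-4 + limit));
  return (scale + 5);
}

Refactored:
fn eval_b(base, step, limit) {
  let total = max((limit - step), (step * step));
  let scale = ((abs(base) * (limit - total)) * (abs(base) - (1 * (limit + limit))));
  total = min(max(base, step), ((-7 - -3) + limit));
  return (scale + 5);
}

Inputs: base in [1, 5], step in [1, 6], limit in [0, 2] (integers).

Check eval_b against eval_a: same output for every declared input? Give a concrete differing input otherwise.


Although arithmetic usage differs, and constant usage differs, 90/90 inputs agree.
verdict: equivalent


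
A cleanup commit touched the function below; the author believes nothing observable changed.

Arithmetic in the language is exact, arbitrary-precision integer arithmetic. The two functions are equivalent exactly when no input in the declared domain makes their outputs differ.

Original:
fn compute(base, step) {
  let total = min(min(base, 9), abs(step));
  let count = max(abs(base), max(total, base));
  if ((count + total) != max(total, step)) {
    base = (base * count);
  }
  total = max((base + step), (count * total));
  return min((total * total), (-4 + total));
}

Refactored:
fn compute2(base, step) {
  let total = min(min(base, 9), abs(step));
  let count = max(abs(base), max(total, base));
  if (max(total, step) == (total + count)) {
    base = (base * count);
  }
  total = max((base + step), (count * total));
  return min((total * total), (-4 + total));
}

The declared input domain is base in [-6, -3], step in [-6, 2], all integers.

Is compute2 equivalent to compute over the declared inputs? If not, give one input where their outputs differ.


Take base=-6, step=-6.
compute: total becomes -6; next count becomes 6; next ((count + total) != max(total, step)) evaluates to true; next base becomes -36; next total becomes -36; next final value -40
compute2: total becomes -6; next count becomes 6; next (max(total, step) == (total + count)) evaluates to false; next total becomes -12; next final value -16
-40 != -16, so the rewrite changes behavior.
verdict: not equivalent; witness: base=-6, step=-6


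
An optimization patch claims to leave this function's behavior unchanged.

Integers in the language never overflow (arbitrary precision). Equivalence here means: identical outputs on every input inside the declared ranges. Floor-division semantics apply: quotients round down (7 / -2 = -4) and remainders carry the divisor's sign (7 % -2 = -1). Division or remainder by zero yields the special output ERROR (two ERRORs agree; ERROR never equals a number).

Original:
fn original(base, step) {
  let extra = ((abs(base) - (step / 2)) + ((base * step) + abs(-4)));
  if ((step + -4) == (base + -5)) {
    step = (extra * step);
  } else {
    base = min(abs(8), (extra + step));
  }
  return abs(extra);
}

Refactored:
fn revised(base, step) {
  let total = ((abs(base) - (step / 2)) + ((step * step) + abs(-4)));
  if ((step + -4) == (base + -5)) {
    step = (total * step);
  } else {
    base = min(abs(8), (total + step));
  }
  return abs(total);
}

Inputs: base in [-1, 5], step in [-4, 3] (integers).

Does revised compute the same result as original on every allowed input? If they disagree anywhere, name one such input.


The rewrite breaks on base=-1, step=-4, where the results are 11 and 23.
original: extra = 11; ((step + -4) == (base + -5)) -> false; base = 7; return 11
revised: total = 23; ((step + -4) == (base + -5)) -> false; base = 8; return 23
verdict: not equivalent; witness: base=-1, step=-4


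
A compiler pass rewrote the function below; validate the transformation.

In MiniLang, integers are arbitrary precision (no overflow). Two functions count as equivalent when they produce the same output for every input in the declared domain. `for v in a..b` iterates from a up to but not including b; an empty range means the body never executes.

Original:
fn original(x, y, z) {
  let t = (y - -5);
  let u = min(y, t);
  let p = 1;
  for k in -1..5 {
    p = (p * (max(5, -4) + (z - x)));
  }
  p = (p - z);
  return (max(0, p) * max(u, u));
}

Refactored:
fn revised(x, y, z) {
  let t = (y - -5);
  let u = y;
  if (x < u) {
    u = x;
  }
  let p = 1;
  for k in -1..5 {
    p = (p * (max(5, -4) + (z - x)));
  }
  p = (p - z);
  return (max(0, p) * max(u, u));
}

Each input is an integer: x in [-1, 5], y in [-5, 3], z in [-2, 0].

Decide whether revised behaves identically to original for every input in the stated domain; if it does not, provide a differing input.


The rewrite breaks on x=-1, y=0, z=-2, where the results are 0 and -4098.
original: t becomes 5; next u becomes 0; next p becomes 1; next at k=-1:; next p becomes 4; next at k=0:; next p becomes 16; next at k=1:; next p becomes 64; next at k=2:; next p becomes 256; next at k=3:; next p becomes 1024; next at k=4:; next p becomes 4096; next p becomes 4098; next final value 0
revised: t becomes 5; next u becomes 0; next (x < u) evaluates to true; next u becomes -1; next p becomes 1; next at k=-1:; next p becomes 4; next at k=0:; next p becomes 16; next at k=1:; next p becomes 64; next at k=2:; next p becomes 256; next at k=3:; next p becomes 1024; next at k=4:; next p becomes 4096; next p becomes 4098; next final value -4098
verdict: not equivalent; witness: x=-1, y=0, z=-2


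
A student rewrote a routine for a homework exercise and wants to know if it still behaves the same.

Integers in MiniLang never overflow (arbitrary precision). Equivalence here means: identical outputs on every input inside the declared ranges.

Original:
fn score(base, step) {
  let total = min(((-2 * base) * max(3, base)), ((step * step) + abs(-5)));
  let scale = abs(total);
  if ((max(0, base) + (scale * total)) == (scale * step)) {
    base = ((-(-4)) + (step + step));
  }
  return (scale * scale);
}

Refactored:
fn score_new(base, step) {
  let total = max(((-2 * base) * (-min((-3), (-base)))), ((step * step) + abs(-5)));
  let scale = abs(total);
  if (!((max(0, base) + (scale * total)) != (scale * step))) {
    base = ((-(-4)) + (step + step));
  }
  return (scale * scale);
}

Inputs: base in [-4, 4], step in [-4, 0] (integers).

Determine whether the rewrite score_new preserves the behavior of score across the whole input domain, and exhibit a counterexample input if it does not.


These are not equivalent — on base=-4, step=-4 the outputs split (441 vs 576).
score: total=21, then scale=21, then ((max(0, base) + (scale * total)) == (scale * step)) is false, then returns 441
score_new: total=24, then scale=24, then (!((max(0, base) + (scale * total)) != (scale * step))) is false, then returns 576
verdict: not equivalent; witness: base=-4, step=-4


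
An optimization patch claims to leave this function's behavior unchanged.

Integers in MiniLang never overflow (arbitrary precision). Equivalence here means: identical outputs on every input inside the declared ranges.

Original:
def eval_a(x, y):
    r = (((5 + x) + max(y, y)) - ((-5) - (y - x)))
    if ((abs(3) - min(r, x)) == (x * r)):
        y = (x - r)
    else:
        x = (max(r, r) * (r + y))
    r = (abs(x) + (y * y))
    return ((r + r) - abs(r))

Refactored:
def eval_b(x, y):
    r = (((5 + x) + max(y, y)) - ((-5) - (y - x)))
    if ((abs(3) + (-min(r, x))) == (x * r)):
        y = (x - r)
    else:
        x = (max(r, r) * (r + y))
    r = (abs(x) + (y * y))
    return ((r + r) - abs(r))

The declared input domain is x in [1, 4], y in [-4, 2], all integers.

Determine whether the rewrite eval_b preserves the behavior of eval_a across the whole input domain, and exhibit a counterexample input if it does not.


Reading the diff, among the changes: arithmetic usage differs.
One worked example (x=3, y=-1) — eval_a: r=8, then ((abs(3) - min(r, x)) == (x * r)) is false, then x=56, then r=57, then returns 57; eval_b: r=8, then ((abs(3) + (-min(r, x))) == (x * r)) is false, then x=56, then r=57, then returns 57; agreement on 57.
Across all 28 domain points the two functions coincide.
verdict: equivalent


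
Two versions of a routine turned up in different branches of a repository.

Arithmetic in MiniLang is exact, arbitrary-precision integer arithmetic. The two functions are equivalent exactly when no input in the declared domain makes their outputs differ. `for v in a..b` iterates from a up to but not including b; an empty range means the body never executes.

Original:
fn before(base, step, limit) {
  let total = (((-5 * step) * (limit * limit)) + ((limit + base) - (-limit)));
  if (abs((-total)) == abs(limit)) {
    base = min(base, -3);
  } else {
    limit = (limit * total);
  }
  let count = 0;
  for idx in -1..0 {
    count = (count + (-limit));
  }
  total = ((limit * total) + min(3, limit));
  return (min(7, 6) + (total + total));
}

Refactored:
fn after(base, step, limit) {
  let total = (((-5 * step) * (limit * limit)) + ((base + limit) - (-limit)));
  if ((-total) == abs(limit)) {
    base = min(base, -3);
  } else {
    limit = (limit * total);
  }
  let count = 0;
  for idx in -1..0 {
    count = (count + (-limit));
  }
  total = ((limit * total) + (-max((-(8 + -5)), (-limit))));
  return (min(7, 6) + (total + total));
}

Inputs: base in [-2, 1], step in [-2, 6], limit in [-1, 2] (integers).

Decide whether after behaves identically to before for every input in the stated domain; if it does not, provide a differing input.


Consider the input base=-2, step=0, limit=2.
before: total becomes 2; next (abs((-total)) == abs(limit)) evaluates to true; next base becomes -3; next count becomes 0; next at idx=-1:; next count becomes -2; next total becomes 6; next final value 18
after: total becomes 2; next ((-total) == abs(limit)) evaluates to false; next limit becomes 4; next count becomes 0; next at idx=-1:; next count becomes -4; next total becomes 11; next final value 28
18 vs 28 — the two versions disagree here.
verdict: not equivalent; witness: base=-2, step=0, limit=2


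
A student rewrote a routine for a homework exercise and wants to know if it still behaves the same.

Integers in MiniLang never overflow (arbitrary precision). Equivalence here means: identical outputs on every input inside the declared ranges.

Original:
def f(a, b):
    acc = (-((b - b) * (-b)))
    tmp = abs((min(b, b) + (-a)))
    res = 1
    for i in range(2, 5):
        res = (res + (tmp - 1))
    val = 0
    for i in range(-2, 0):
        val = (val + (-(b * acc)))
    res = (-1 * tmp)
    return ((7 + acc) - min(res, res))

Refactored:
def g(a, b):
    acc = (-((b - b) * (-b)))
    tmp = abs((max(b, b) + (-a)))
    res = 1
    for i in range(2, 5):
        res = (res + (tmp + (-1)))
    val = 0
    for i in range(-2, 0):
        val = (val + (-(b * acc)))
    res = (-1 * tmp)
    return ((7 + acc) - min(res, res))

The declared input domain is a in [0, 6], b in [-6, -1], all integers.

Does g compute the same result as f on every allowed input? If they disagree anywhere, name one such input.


The edit looks behavioral (`min(b, b)` became `max(b, b)`), but over these ranges it never changes the outcome.
Tracing a=0, b=-3: f: acc = 0; tmp = 3; res = 1; [i=2]; res = 3; [i=3]; res = 5; [i=4]; res = 7; val = 0; [i=-2]; val = 0; [i=-1]; val = 0; res = -3; return 10 | g: acc = 0; tmp = 3; res = 1; [i=2]; res = 3; [i=3]; res = 5; [i=4]; res = 7; val = 0; [i=-2]; val = 0; [i=-1]; val = 0; res = -3; return 10 — matching result 10.
Every one of the 42 inputs gives matching results.
verdict: equivalent


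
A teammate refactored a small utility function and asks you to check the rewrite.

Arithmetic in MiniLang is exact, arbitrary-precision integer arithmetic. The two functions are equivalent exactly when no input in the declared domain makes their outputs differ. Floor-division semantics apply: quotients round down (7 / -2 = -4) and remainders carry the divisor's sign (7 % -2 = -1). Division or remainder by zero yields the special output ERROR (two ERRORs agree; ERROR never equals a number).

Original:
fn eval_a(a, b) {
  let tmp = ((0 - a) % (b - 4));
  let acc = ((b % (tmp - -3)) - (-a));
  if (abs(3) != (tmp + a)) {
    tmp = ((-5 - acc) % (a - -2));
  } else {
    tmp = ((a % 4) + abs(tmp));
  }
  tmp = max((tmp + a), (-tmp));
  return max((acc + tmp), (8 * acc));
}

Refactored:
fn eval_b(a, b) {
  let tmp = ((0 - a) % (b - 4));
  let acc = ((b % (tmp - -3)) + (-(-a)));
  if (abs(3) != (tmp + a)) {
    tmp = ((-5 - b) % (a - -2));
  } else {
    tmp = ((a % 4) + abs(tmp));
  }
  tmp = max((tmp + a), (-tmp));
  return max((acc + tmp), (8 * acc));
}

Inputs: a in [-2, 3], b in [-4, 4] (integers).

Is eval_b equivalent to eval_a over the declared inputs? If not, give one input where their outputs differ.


Not equivalent: a=0, b=-3 separates them (1 vs 0).
eval_a: tmp = 0; acc = 0; (abs(3) != (tmp + a)) -> true; tmp = 1; tmp = 1; return 1
eval_b: tmp = 0; acc = 0; (abs(3) != (tmp + a)) -> true; tmp = 0; tmp = 0; return 0
verdict: not equivalent; witness: a=0, b=-3


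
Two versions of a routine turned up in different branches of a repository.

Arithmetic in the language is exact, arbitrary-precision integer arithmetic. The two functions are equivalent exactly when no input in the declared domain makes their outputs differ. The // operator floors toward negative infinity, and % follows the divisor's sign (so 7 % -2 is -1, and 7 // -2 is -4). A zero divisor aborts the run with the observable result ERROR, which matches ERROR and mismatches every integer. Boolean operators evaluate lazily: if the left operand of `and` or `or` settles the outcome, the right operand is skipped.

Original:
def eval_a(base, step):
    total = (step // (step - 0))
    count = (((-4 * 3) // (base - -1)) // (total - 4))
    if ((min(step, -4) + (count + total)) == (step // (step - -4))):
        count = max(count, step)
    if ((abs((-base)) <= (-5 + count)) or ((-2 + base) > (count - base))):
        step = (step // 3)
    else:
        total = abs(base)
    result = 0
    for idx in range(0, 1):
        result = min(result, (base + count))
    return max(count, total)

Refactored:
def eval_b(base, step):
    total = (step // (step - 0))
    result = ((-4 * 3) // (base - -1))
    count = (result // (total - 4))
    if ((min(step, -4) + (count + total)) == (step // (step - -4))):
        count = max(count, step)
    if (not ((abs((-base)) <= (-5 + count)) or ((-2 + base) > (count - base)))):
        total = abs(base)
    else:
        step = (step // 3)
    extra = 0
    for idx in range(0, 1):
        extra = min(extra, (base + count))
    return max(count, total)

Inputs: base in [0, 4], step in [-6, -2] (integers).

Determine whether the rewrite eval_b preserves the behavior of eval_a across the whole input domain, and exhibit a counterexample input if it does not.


Equivalent — the differences include statement counts differ; and local variable names differ; and boolean connective usage differs, yet no declared input distinguishes the two.
Tracing base=3, step=-2: eval_a: total becomes 1; next count becomes 1; next ((min(step, -4) + (count + total)) == (step // (step - -4))) evaluates to false; next ((abs((-base)) <= (-5 + count)) or ((-2 + base) > (count - base))) evaluates to true; next step becomes -1; next result becomes 0; next at idx=0:; next result becomes 0; next final value 1 | eval_b: total becomes 1; next result becomes -3; next count becomes 1; next ((min(step, -4) + (count + total)) == (step // (step - -4))) evaluates to false; next (not ((abs((-base)) <= (-5 + count)) or ((-2 + base) > (count - base)))) evaluates to false; next step becomes -1; next extra becomes 0; next at idx=0:; next extra becomes 0; next final value 1 — matching result 1.
Across all 25 domain points the two functions coincide.
verdict: equivalent


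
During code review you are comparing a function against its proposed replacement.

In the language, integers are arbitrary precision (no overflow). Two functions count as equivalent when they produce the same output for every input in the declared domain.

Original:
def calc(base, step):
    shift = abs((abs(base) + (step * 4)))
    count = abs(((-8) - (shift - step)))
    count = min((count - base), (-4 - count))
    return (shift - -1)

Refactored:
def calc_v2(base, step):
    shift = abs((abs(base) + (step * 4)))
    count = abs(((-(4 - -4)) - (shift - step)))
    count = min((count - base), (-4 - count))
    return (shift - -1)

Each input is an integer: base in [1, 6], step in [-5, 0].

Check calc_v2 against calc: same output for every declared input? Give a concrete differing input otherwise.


Side by side, the visible changes include: arithmetic usage differs, constant usage differs.
Spot check at base=5, step=-3 — calc: shift = 7; count = 18; count = -22; return 8. calc_v2: shift = 7; count = 18; count = -22; return 8. Both give 8.
Every one of the 36 inputs gives matching results.
verdict: equivalent


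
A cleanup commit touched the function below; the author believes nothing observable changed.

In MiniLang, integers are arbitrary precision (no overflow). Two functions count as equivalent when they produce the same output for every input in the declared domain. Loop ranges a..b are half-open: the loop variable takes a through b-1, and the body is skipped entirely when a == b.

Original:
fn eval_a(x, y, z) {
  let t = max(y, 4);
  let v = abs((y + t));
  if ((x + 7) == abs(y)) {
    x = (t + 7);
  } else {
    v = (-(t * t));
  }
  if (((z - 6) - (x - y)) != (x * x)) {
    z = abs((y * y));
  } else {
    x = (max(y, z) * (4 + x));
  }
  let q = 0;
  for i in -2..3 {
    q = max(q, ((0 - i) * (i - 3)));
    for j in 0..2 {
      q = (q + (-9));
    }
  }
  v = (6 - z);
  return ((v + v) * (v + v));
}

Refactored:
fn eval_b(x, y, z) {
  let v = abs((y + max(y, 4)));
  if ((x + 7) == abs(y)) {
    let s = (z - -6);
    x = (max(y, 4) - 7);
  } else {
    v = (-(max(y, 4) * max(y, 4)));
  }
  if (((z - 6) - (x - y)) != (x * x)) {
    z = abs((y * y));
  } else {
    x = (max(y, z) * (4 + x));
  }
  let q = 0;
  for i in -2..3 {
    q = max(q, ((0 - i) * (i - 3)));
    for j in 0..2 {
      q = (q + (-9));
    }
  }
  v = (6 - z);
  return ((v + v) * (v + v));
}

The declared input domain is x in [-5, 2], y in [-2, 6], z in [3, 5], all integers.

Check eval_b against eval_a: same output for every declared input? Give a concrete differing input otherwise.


There is a counterexample at x=-2, y=5, z=3: 1444 on one side, 36 on the other.
eval_a: t := 5 | v := 10 | ((x + 7) == abs(y)): true | x := 12 | (((z - 6) - (x - y)) != (x * x)): true | z := 25 | q := 0 | iter i=-2: | q := 0 | iter j=0: | q := -9 | iter j=1: | q := -18 | iter i=-1: | q := -4 | iter j=0: | q := -13 | iter j=1: | q := -22 | iter i=0: | q := 0 | iter j=0: | q := -9 | iter j=1: | q := -18 | iter i=1: | q := 2 | iter j=0: | q := -7 | iter j=1: | q := -16 | iter i=2: | q := 2 | iter j=0: | q := -7 | iter j=1: | q := -16 | v := -19 | result 1444
eval_b: v := 10 | ((x + 7) == abs(y)): true | s := 9 | x := -2 | (((z - 6) - (x - y)) != (x * x)): false | x := 10 | q := 0 | iter i=-2: | q := 0 | iter j=0: | q := -9 | iter j=1: | q := -18 | iter i=-1: | q := -4 | iter j=0: | q := -13 | iter j=1: | q := -22 | iter i=0: | q := 0 | iter j=0: | q := -9 | iter j=1: | q := -18 | iter i=1: | q := 2 | iter j=0: | q := -7 | iter j=1: | q := -16 | iter i=2: | q := 2 | iter j=0: | q := -7 | iter j=1: | q := -16 | v := 3 | result 36
verdict: not equivalent; witness: x=-2, y=5, z=3


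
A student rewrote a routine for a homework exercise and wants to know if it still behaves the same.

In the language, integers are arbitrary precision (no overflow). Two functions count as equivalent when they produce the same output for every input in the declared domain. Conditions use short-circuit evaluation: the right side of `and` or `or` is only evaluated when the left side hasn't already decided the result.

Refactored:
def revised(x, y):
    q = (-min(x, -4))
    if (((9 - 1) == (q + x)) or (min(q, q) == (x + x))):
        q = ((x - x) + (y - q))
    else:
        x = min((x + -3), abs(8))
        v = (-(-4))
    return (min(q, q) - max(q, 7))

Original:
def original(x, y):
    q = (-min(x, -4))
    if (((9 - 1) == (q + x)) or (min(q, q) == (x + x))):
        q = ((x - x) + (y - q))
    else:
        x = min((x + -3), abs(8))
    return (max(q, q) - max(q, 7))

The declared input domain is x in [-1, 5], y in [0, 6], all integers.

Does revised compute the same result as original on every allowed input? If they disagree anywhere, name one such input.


Although `max(q, q)` became `min(q, q)`, no input in the stated domain can expose it.
Spot check at x=5, y=1 — original: q := 4 | (((9 - 1) == (q + x)) or (min(q, q) == (x + x))): false | x := 2 | result -3. revised: q := 4 | (((9 - 1) == (q + x)) or (min(q, q) == (x + x))): false | x := 2 | v := 4 | result -3. Both give -3.
Checked all 49 inputs in the declared domain: the outputs agree on every one.
verdict: equivalent
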